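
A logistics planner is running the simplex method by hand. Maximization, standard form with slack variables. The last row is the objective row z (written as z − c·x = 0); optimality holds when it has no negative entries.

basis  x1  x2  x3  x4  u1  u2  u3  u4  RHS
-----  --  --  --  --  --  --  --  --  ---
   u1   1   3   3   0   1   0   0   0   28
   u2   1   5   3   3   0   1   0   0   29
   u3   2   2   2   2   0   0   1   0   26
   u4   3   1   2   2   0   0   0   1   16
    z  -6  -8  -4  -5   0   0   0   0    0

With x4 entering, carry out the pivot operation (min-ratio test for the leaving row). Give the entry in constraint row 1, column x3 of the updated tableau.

Ratio test on column x4 — row 1: entry 0 ≤ 0; row 2: 29/3 = 29/3; row 3: 26/2 = 13; row 4: 16/2 = 8. Minimum is 8 at row 4 (u4 leaves); pivot element 2.
Divide row 4 by 2; eliminate column x4 from the other rows.
Row 1 update in column x3: 3 − 0·1 = 3.

3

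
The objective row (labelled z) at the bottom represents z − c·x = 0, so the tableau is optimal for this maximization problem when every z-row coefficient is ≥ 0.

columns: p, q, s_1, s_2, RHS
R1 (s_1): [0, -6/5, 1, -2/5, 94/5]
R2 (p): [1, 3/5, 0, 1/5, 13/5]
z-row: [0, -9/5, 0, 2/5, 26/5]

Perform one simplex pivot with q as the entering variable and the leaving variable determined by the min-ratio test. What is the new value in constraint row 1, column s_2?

0

Ratio test on column q — row 1: entry -6/5 ≤ 0; row 2: (13/5)/(3/5) = 13/3. Minimum is 13/3 at row 2 (p leaves); pivot element 3/5.
Divide row 2 by 3/5; eliminate column q from the other rows.
Row 1 update in column s_2: -2/5 − (-6/5)·(1/3) = 0.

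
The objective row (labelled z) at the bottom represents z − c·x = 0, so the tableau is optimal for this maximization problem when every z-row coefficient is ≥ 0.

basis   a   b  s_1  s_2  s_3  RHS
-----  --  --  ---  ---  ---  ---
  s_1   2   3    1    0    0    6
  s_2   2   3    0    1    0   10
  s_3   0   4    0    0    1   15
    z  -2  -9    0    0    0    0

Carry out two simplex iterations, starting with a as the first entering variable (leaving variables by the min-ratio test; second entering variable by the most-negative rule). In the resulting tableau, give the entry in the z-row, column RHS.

Ratio test on column a — row 1: 6/2 = 3; row 2: 10/2 = 5; row 3: entry 0 ≤ 0. Minimum is 3 at row 1 (s_1 leaves); pivot element 2.
Divide row 1 by 2; eliminate column a from the other rows.
Second iteration: most negative z-row entry is -6 in column b, so b enters.
Ratio test on column b — row 1: 3/(3/2) = 2; row 2: entry 0 ≤ 0; row 3: 15/4 = 15/4. Minimum is 2 at row 1 (a leaves); pivot element 3/2.
Divide row 1 by 3/2; eliminate column b from the other rows.
After both pivots, the entry at the z-row, column RHS is 18.

18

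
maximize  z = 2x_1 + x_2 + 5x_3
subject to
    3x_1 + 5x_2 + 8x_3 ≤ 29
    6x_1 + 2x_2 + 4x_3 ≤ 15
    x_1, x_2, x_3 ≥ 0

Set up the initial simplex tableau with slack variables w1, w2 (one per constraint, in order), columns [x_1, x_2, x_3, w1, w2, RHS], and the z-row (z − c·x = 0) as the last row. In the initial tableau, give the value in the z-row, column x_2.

The z-row carries the negated objective coefficients: the x_2 entry is -1.

-1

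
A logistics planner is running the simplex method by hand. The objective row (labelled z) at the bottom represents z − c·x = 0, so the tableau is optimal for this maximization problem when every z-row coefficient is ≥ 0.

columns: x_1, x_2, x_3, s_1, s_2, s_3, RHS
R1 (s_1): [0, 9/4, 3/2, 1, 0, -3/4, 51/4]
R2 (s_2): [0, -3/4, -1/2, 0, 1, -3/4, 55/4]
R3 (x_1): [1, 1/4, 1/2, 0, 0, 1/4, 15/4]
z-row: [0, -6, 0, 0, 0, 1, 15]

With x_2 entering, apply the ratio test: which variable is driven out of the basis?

s_1

Column x_2 entries and ratios — s_1: (51/4)/(9/4) = 17/3; s_2: -3/4 ≤ 0, skip; x_1: (15/4)/(1/4) = 15.
Smallest ratio is 17/3 in the row of s_1, so s_1 leaves.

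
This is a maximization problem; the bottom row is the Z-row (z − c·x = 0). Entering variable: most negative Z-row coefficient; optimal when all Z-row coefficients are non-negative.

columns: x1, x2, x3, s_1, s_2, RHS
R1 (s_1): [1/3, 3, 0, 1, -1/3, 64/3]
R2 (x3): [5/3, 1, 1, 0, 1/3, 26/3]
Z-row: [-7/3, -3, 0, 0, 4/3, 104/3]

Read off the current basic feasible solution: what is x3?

x3 is basic (row 2); its value is the RHS of that row, 26/3.

26/3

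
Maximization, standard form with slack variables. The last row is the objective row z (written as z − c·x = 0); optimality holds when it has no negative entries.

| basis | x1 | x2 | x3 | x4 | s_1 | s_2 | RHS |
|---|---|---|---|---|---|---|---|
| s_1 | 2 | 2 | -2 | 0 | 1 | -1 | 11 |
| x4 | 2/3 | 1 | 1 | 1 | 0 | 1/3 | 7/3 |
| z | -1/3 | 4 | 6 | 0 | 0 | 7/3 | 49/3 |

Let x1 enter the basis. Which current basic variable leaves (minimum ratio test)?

x4

Column x1 entries and ratios — s_1: 11/2 = 11/2; x4: (7/3)/(2/3) = 7/2.
Smallest ratio is 7/2 in the row of x4, so x4 leaves.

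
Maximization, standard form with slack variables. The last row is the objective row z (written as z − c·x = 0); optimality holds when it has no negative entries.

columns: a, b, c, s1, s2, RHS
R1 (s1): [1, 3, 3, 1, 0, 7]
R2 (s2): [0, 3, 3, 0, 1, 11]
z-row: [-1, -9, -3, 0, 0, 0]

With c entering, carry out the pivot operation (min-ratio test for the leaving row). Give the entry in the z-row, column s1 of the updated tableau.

Ratio test on column c — row 1: 7/3 = 7/3; row 2: 11/3 = 11/3. Minimum is 7/3 at row 1 (s1 leaves); pivot element 3.
Divide row 1 by 3; eliminate column c from the other rows.
z-row update in column s1: 0 − (-3)·(1/3) = 1.

1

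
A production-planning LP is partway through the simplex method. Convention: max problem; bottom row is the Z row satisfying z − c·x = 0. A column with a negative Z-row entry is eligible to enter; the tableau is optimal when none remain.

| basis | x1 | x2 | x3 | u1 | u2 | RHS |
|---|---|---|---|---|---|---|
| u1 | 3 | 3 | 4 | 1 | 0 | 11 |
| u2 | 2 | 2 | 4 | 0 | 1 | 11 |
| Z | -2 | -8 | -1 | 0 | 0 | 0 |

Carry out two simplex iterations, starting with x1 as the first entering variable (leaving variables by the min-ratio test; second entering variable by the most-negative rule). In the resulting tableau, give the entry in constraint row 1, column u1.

1/3

Ratio test on column x1 — row 1: 11/3 = 11/3; row 2: 11/2 = 11/2. Minimum is 11/3 at row 1 (u1 leaves); pivot element 3.
Divide row 1 by 3; eliminate column x1 from the other rows.
Second iteration: most negative Z-row entry is -6 in column x2, so x2 enters.
Ratio test on column x2 — row 1: (11/3)/1 = 11/3; row 2: entry 0 ≤ 0. Minimum is 11/3 at row 1 (x1 leaves); pivot element 1.
Divide row 1 by 1; eliminate column x2 from the other rows.
After both pivots, the entry at constraint row 1, column u1 is 1/3.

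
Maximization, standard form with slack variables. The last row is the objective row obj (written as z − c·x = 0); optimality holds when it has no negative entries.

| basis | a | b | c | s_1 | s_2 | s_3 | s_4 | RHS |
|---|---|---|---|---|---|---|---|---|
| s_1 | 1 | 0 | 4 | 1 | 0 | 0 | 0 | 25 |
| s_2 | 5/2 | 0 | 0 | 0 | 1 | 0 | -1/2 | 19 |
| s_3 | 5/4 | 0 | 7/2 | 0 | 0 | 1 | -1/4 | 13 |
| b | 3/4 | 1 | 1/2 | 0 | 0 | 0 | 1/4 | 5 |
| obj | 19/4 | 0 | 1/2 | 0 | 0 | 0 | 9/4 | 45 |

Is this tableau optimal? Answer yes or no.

yes

Every obj-row coefficient is ≥ 0, so the tableau is optimal.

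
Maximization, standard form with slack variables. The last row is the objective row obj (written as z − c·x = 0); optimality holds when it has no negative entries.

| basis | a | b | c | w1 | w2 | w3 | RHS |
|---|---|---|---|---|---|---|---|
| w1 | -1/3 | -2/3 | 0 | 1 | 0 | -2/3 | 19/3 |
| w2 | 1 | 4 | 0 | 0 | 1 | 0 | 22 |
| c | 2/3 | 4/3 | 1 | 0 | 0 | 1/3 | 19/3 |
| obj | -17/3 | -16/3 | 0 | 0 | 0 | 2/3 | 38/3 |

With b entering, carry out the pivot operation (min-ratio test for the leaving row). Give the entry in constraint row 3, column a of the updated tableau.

Ratio test on column b — row 1: entry -2/3 ≤ 0; row 2: 22/4 = 11/2; row 3: (19/3)/(4/3) = 19/4. Minimum is 19/4 at row 3 (c leaves); pivot element 4/3.
Divide row 3 by 4/3; eliminate column b from the other rows.
In the new row 3, the a entry is the old entry divided by the pivot: (2/3)/(4/3) = 1/2.

1/2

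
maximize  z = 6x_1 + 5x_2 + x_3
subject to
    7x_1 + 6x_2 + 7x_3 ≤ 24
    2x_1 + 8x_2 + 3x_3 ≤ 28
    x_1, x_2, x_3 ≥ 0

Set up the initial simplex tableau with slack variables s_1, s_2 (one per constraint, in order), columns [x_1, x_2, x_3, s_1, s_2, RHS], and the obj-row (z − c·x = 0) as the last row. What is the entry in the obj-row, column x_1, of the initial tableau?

-6

The obj-row carries the negated objective coefficients: the x_1 entry is -6.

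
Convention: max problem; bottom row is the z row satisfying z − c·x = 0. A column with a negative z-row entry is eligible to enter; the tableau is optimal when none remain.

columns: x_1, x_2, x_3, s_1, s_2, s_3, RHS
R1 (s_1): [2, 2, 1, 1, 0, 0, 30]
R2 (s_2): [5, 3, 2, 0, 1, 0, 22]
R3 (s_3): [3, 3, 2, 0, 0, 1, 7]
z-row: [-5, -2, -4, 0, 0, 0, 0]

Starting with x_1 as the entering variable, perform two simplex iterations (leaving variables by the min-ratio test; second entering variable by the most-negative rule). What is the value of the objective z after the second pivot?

14

Ratio test on column x_1 — row 1: 30/2 = 15; row 2: 22/5 = 22/5; row 3: 7/3 = 7/3. Minimum is 7/3 at row 3 (s_3 leaves); pivot element 3.
Pivot on row 3; the z-row RHS becomes 0 − (-5)·(7/3) = 35/3.
Next entering variable (most negative z-row entry -2/3): x_3.
Ratio test on column x_3 — row 1: entry -1/3 ≤ 0; row 2: entry -4/3 ≤ 0; row 3: (7/3)/(2/3) = 7/2. Minimum is 7/2 at row 3 (x_1 leaves); pivot element 2/3.
After the second pivot the z-row RHS is 35/3 − (-2/3)·(7/2) = 14.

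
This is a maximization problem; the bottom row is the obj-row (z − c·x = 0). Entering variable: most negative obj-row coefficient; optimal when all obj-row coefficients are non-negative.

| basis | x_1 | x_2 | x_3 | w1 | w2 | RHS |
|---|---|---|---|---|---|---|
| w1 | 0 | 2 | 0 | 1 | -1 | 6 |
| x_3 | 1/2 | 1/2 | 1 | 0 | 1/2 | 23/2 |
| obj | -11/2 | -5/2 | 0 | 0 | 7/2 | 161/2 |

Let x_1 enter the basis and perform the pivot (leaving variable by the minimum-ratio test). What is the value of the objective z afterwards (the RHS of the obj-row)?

Ratio test on column x_1 — row 1: entry 0 ≤ 0; row 2: (23/2)/(1/2) = 23. Minimum is 23 at row 2 (x_3 leaves); pivot element 1/2.
Pivot on row 2; the obj-row RHS becomes 161/2 − (-11/2)·23 = 207.

207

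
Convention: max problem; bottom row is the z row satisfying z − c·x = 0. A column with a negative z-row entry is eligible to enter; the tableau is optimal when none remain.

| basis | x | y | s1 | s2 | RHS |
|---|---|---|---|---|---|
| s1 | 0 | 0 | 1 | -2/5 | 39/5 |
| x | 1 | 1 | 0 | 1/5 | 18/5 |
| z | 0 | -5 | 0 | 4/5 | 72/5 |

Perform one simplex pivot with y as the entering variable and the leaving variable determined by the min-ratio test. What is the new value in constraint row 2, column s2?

1/5

Ratio test on column y — row 1: entry 0 ≤ 0; row 2: (18/5)/1 = 18/5. Minimum is 18/5 at row 2 (x leaves); pivot element 1.
Divide row 2 by 1; eliminate column y from the other rows.
In the new row 2, the s2 entry is the old entry divided by the pivot: (1/5)/1 = 1/5.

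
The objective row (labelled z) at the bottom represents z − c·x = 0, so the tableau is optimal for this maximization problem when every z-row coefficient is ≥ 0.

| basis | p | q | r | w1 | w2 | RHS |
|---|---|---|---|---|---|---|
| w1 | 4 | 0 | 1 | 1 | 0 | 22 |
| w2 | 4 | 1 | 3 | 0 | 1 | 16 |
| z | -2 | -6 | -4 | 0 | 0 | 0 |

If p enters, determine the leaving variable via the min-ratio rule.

w2

Column p entries and ratios — w1: 22/4 = 11/2; w2: 16/4 = 4.
Smallest ratio is 4 in the row of w2, so w2 leaves.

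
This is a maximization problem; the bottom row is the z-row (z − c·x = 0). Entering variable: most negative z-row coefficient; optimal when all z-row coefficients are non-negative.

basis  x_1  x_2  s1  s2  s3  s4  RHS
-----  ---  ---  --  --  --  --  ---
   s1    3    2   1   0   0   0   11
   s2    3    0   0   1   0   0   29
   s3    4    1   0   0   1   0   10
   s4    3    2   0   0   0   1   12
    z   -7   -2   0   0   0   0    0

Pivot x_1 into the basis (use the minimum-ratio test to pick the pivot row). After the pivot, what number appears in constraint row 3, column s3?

Ratio test on column x_1 — row 1: 11/3 = 11/3; row 2: 29/3 = 29/3; row 3: 10/4 = 5/2; row 4: 12/3 = 4. Minimum is 5/2 at row 3 (s3 leaves); pivot element 4.
Divide row 3 by 4; eliminate column x_1 from the other rows.
In the new row 3, the s3 entry is the old entry divided by the pivot: 1/4 = 1/4.

1/4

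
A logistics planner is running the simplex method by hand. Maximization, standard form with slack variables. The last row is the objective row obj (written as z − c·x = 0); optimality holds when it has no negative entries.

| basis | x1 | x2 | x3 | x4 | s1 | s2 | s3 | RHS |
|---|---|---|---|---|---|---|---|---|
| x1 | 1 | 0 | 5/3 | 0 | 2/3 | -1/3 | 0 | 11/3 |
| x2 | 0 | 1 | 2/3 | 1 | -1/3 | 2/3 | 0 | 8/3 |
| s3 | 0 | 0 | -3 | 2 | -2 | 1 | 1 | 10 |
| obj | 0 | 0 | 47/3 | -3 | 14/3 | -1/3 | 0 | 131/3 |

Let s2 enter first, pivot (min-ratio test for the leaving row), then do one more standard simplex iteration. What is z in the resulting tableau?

155/3

Ratio test on column s2 — row 1: entry -1/3 ≤ 0; row 2: (8/3)/(2/3) = 4; row 3: 10/1 = 10. Minimum is 4 at row 2 (x2 leaves); pivot element 2/3.
Pivot on row 2; the obj-row RHS becomes 131/3 − (-1/3)·4 = 45.
Next entering variable (most negative obj-row entry -5/2): x4.
Ratio test on column x4 — row 1: 5/(1/2) = 10; row 2: 4/(3/2) = 8/3; row 3: 6/(1/2) = 12. Minimum is 8/3 at row 2 (s2 leaves); pivot element 3/2.
After the second pivot the obj-row RHS is 45 − (-5/2)·(8/3) = 155/3.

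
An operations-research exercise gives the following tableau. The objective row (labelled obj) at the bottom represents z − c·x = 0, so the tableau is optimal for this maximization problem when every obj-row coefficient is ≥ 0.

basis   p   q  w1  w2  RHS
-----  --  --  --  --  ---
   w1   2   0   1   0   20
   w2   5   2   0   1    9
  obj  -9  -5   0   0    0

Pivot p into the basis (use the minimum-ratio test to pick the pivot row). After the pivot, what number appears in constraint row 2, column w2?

1/5

Ratio test on column p — row 1: 20/2 = 10; row 2: 9/5 = 9/5. Minimum is 9/5 at row 2 (w2 leaves); pivot element 5.
Divide row 2 by 5; eliminate column p from the other rows.
In the new row 2, the w2 entry is the old entry divided by the pivot: 1/5 = 1/5.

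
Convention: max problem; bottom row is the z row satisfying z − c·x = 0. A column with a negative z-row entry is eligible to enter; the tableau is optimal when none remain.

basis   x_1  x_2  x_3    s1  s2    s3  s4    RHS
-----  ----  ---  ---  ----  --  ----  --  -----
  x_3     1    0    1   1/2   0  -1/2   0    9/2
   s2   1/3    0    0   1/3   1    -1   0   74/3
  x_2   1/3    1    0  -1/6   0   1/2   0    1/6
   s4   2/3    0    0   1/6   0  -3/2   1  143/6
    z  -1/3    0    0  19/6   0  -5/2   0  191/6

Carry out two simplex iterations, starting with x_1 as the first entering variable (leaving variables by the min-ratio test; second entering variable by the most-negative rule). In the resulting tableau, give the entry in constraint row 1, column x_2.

Ratio test on column x_1 — row 1: (9/2)/1 = 9/2; row 2: (74/3)/(1/3) = 74; row 3: (1/6)/(1/3) = 1/2; row 4: (143/6)/(2/3) = 143/4. Minimum is 1/2 at row 3 (x_2 leaves); pivot element 1/3.
Divide row 3 by 1/3; eliminate column x_1 from the other rows.
Second iteration: most negative z-row entry is -2 in column s3, so s3 enters.
Ratio test on column s3 — row 1: entry -2 ≤ 0; row 2: entry -3/2 ≤ 0; row 3: (1/2)/(3/2) = 1/3; row 4: entry -5/2 ≤ 0. Minimum is 1/3 at row 3 (x_1 leaves); pivot element 3/2.
Divide row 3 by 3/2; eliminate column s3 from the other rows.
After both pivots, the entry at constraint row 1, column x_2 is 1.

1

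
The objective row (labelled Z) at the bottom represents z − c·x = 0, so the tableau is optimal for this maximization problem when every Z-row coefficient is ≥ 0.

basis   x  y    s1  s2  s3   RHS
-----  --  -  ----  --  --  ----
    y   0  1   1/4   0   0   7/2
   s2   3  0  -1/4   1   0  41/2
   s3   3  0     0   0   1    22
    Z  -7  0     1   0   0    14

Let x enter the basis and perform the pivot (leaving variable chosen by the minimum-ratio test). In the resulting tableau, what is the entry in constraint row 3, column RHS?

Ratio test on column x — row 1: entry 0 ≤ 0; row 2: (41/2)/3 = 41/6; row 3: 22/3 = 22/3. Minimum is 41/6 at row 2 (s2 leaves); pivot element 3.
Divide row 2 by 3; eliminate column x from the other rows.
Row 3 update in column RHS: 22 − 3·(41/6) = 3/2.

3/2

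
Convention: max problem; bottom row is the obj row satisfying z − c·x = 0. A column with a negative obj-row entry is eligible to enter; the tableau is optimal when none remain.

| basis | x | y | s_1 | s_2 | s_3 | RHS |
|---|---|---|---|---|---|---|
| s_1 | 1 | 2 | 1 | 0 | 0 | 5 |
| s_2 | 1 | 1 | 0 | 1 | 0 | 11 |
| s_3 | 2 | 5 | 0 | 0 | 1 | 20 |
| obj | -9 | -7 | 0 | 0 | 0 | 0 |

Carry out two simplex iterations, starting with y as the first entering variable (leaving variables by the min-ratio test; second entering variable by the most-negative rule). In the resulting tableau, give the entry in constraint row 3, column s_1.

-2

Ratio test on column y — row 1: 5/2 = 5/2; row 2: 11/1 = 11; row 3: 20/5 = 4. Minimum is 5/2 at row 1 (s_1 leaves); pivot element 2.
Divide row 1 by 2; eliminate column y from the other rows.
Second iteration: most negative obj-row entry is -11/2 in column x, so x enters.
Ratio test on column x — row 1: (5/2)/(1/2) = 5; row 2: (17/2)/(1/2) = 17; row 3: entry -1/2 ≤ 0. Minimum is 5 at row 1 (y leaves); pivot element 1/2.
Divide row 1 by 1/2; eliminate column x from the other rows.
After both pivots, the entry at constraint row 3, column s_1 is -2.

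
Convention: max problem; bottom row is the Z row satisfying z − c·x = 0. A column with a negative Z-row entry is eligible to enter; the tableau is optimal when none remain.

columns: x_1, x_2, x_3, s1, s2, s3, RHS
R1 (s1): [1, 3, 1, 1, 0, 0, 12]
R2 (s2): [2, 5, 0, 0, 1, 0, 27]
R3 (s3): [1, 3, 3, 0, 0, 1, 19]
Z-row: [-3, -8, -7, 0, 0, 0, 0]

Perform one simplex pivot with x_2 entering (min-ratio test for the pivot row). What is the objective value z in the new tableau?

32

Ratio test on column x_2 — row 1: 12/3 = 4; row 2: 27/5 = 27/5; row 3: 19/3 = 19/3. Minimum is 4 at row 1 (s1 leaves); pivot element 3.
Pivot on row 1; the Z-row RHS becomes 0 − (-8)·4 = 32.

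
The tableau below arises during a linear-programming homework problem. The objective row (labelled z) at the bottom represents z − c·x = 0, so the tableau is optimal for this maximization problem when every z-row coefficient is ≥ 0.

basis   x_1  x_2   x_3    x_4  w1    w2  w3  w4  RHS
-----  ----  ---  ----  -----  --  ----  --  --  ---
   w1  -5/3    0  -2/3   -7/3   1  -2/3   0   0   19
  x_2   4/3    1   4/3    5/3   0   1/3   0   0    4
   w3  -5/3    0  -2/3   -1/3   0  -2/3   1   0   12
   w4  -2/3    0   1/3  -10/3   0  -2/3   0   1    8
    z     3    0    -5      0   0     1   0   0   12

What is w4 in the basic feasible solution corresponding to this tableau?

w4 is basic (row 4); its value is the RHS of that row, 8.

8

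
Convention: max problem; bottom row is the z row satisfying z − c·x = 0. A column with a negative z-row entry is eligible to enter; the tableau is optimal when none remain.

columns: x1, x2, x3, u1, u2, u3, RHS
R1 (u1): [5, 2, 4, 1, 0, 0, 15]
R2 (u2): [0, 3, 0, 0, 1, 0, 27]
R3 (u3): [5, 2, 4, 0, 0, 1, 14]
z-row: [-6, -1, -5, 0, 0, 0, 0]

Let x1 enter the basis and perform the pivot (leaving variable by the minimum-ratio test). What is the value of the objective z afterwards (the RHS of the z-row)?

84/5

Ratio test on column x1 — row 1: 15/5 = 3; row 2: entry 0 ≤ 0; row 3: 14/5 = 14/5. Minimum is 14/5 at row 3 (u3 leaves); pivot element 5.
Pivot on row 3; the z-row RHS becomes 0 − (-6)·(14/5) = 84/5.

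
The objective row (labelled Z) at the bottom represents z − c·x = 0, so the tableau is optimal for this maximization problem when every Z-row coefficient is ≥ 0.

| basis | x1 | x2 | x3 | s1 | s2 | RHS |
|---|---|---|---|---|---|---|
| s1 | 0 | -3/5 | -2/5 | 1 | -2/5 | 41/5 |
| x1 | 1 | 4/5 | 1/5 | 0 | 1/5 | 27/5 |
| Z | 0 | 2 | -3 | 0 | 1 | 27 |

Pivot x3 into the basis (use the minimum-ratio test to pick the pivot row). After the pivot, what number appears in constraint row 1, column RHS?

Ratio test on column x3 — row 1: entry -2/5 ≤ 0; row 2: (27/5)/(1/5) = 27. Minimum is 27 at row 2 (x1 leaves); pivot element 1/5.
Divide row 2 by 1/5; eliminate column x3 from the other rows.
Row 1 update in column RHS: 41/5 − (-2/5)·27 = 19.

19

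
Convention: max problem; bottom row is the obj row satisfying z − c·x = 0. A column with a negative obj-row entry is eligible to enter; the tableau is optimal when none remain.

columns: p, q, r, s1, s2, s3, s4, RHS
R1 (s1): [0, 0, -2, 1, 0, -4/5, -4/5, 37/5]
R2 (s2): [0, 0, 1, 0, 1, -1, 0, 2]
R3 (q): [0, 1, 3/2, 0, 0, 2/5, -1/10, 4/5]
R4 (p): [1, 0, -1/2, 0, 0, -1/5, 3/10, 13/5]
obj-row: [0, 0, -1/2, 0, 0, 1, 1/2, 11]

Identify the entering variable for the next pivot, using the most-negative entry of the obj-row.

Negative obj-row entries: r: -1/2.
The most negative is -1/2 in column r, so r enters.

r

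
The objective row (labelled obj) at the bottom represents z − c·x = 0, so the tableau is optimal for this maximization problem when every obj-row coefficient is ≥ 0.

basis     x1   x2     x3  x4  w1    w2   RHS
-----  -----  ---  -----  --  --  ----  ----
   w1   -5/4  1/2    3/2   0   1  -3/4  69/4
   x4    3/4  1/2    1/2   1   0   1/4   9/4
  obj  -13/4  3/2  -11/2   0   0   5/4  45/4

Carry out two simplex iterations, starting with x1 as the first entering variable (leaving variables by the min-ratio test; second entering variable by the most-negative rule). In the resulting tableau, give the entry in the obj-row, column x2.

Ratio test on column x1 — row 1: entry -5/4 ≤ 0; row 2: (9/4)/(3/4) = 3. Minimum is 3 at row 2 (x4 leaves); pivot element 3/4.
Divide row 2 by 3/4; eliminate column x1 from the other rows.
Second iteration: most negative obj-row entry is -10/3 in column x3, so x3 enters.
Ratio test on column x3 — row 1: 21/(7/3) = 9; row 2: 3/(2/3) = 9/2. Minimum is 9/2 at row 2 (x1 leaves); pivot element 2/3.
Divide row 2 by 2/3; eliminate column x3 from the other rows.
After both pivots, the entry at the obj-row, column x2 is 7.

7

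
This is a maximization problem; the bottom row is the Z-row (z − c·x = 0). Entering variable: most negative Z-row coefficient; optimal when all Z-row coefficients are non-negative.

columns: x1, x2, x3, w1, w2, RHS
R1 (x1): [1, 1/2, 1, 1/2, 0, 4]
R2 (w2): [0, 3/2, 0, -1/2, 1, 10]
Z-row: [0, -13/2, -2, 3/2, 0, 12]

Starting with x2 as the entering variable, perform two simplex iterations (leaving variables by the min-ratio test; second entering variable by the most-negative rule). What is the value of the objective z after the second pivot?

Ratio test on column x2 — row 1: 4/(1/2) = 8; row 2: 10/(3/2) = 20/3. Minimum is 20/3 at row 2 (w2 leaves); pivot element 3/2.
Pivot on row 2; the Z-row RHS becomes 12 − (-13/2)·(20/3) = 166/3.
Next entering variable (most negative Z-row entry -2): x3.
Ratio test on column x3 — row 1: (2/3)/1 = 2/3; row 2: entry 0 ≤ 0. Minimum is 2/3 at row 1 (x1 leaves); pivot element 1.
After the second pivot the Z-row RHS is 166/3 − (-2)·(2/3) = 170/3.

170/3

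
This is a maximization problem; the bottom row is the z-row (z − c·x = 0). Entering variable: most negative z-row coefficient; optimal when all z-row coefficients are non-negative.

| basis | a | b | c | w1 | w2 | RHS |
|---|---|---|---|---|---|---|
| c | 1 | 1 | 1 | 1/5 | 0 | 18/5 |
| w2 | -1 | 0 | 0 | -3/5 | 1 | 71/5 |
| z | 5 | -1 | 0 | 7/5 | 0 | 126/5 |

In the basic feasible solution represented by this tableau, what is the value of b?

0

b is not in the basis, so in the current basic feasible solution b = 0.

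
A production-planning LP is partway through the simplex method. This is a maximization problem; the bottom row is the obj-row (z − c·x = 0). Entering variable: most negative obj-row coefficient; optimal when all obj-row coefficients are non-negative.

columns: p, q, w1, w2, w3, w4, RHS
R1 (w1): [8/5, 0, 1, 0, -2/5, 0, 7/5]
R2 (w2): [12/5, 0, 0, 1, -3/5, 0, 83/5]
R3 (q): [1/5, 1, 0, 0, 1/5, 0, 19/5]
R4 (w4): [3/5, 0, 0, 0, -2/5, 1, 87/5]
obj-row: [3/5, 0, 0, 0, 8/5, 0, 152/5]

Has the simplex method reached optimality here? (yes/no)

yes

Every obj-row coefficient is ≥ 0, so the tableau is optimal.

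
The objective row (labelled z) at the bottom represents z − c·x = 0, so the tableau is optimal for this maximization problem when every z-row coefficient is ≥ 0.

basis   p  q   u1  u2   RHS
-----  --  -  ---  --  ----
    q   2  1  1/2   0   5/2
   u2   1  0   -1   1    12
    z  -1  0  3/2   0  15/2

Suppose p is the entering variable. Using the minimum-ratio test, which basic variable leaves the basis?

Column p entries and ratios — q: (5/2)/2 = 5/4; u2: 12/1 = 12.
Smallest ratio is 5/4 in the row of q, so q leaves.

q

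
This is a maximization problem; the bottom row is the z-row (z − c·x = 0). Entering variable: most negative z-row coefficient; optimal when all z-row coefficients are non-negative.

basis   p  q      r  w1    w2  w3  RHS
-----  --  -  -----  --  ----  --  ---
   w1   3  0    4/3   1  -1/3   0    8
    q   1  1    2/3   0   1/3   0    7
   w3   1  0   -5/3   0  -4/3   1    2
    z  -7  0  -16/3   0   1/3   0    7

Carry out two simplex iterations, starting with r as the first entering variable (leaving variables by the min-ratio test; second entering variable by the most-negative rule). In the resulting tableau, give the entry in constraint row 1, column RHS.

15/2

Ratio test on column r — row 1: 8/(4/3) = 6; row 2: 7/(2/3) = 21/2; row 3: entry -5/3 ≤ 0. Minimum is 6 at row 1 (w1 leaves); pivot element 4/3.
Divide row 1 by 4/3; eliminate column r from the other rows.
Second iteration: most negative z-row entry is -1 in column w2, so w2 enters.
Ratio test on column w2 — row 1: entry -1/4 ≤ 0; row 2: 3/(1/2) = 6; row 3: entry -7/4 ≤ 0. Minimum is 6 at row 2 (q leaves); pivot element 1/2.
Divide row 2 by 1/2; eliminate column w2 from the other rows.
After both pivots, the entry at constraint row 1, column RHS is 15/2.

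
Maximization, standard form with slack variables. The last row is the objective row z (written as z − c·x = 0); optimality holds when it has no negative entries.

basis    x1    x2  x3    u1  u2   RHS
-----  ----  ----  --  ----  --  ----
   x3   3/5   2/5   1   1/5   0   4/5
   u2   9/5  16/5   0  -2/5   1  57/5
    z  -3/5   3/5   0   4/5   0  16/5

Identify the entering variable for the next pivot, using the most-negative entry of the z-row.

Negative z-row entries: x1: -3/5.
The most negative is -3/5 in column x1, so x1 enters.

x1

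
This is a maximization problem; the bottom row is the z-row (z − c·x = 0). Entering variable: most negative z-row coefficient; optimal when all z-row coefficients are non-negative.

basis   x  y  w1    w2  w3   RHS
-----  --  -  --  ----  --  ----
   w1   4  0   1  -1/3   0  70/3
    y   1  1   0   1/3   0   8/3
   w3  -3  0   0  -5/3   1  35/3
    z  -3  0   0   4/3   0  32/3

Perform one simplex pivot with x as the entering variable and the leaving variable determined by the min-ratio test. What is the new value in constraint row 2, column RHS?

Ratio test on column x — row 1: (70/3)/4 = 35/6; row 2: (8/3)/1 = 8/3; row 3: entry -3 ≤ 0. Minimum is 8/3 at row 2 (y leaves); pivot element 1.
Divide row 2 by 1; eliminate column x from the other rows.
In the new row 2, the RHS entry is the old entry divided by the pivot: (8/3)/1 = 8/3.

8/3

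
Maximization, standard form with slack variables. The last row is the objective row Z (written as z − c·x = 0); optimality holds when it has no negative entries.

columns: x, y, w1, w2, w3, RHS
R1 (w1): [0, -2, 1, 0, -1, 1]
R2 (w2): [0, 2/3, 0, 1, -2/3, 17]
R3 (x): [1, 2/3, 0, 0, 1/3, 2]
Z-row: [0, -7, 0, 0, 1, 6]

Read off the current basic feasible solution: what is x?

x is basic (row 3); its value is the RHS of that row, 2.

2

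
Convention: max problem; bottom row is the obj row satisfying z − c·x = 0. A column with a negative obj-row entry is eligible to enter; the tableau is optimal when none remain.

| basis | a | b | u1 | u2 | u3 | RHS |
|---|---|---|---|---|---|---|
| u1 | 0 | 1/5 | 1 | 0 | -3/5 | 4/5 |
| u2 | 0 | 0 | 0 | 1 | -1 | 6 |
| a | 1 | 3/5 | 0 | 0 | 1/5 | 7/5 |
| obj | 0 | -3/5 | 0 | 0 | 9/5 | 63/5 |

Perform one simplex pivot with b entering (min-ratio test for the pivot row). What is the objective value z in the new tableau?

Ratio test on column b — row 1: (4/5)/(1/5) = 4; row 2: entry 0 ≤ 0; row 3: (7/5)/(3/5) = 7/3. Minimum is 7/3 at row 3 (a leaves); pivot element 3/5.
Pivot on row 3; the obj-row RHS becomes 63/5 − (-3/5)·(7/3) = 14.

14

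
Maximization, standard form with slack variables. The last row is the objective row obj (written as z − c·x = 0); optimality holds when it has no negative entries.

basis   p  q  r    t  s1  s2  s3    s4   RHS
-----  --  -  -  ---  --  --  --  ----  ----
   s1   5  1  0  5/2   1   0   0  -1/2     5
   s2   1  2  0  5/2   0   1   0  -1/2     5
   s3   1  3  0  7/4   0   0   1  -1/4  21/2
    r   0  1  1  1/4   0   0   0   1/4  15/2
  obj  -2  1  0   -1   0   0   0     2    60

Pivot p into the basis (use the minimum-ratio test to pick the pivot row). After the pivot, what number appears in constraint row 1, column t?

Ratio test on column p — row 1: 5/5 = 1; row 2: 5/1 = 5; row 3: (21/2)/1 = 21/2; row 4: entry 0 ≤ 0. Minimum is 1 at row 1 (s1 leaves); pivot element 5.
Divide row 1 by 5; eliminate column p from the other rows.
In the new row 1, the t entry is the old entry divided by the pivot: (5/2)/5 = 1/2.

1/2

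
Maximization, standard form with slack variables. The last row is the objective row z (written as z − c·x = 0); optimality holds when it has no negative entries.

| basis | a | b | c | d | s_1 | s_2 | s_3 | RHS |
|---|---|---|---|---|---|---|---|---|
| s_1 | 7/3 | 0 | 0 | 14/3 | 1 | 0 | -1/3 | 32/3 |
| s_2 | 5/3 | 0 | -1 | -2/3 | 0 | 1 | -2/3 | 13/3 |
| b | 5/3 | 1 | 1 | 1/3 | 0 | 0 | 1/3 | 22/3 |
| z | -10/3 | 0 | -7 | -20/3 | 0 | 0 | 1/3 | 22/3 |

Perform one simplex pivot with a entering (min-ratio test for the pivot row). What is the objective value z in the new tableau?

16

Ratio test on column a — row 1: (32/3)/(7/3) = 32/7; row 2: (13/3)/(5/3) = 13/5; row 3: (22/3)/(5/3) = 22/5. Minimum is 13/5 at row 2 (s_2 leaves); pivot element 5/3.
Pivot on row 2; the z-row RHS becomes 22/3 − (-10/3)·(13/5) = 16.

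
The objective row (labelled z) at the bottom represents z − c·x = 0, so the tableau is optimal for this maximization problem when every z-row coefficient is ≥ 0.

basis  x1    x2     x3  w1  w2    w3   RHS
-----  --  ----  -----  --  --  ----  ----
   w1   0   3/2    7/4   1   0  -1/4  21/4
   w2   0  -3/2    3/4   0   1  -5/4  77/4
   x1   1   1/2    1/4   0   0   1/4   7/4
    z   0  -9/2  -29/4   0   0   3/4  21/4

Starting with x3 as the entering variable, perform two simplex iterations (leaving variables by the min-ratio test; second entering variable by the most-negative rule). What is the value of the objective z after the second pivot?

28

Ratio test on column x3 — row 1: (21/4)/(7/4) = 3; row 2: (77/4)/(3/4) = 77/3; row 3: (7/4)/(1/4) = 7. Minimum is 3 at row 1 (w1 leaves); pivot element 7/4.
Pivot on row 1; the z-row RHS becomes 21/4 − (-29/4)·3 = 27.
Next entering variable (most negative z-row entry -2/7): w3.
Ratio test on column w3 — row 1: entry -1/7 ≤ 0; row 2: entry -8/7 ≤ 0; row 3: 1/(2/7) = 7/2. Minimum is 7/2 at row 3 (x1 leaves); pivot element 2/7.
After the second pivot the z-row RHS is 27 − (-2/7)·(7/2) = 28.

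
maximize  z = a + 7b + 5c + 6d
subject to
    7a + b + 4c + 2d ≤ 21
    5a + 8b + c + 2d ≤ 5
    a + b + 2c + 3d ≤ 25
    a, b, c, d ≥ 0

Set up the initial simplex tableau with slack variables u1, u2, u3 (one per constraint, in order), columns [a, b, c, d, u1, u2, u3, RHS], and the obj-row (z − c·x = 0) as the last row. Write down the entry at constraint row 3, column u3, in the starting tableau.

Slack u3 belongs to constraint 3; its column is the unit vector e_3, so the entry in row 3 is 1.

1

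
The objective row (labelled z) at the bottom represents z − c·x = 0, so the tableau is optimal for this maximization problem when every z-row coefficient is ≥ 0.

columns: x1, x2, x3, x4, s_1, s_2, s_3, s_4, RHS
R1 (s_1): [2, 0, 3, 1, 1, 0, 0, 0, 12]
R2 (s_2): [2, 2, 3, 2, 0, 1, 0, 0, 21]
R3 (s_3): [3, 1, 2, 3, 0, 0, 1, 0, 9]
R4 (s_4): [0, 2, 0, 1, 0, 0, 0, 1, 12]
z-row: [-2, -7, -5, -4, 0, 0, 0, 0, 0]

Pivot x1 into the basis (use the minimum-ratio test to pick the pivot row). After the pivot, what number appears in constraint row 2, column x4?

0

Ratio test on column x1 — row 1: 12/2 = 6; row 2: 21/2 = 21/2; row 3: 9/3 = 3; row 4: entry 0 ≤ 0. Minimum is 3 at row 3 (s_3 leaves); pivot element 3.
Divide row 3 by 3; eliminate column x1 from the other rows.
Row 2 update in column x4: 2 − 2·1 = 0.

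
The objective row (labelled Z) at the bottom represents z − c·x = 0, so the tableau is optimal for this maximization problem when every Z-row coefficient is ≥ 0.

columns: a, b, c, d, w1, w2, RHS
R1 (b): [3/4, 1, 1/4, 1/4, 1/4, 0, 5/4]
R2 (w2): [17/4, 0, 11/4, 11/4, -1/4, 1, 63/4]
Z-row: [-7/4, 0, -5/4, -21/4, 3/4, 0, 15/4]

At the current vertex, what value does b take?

5/4

b is basic (row 1); its value is the RHS of that row, 5/4.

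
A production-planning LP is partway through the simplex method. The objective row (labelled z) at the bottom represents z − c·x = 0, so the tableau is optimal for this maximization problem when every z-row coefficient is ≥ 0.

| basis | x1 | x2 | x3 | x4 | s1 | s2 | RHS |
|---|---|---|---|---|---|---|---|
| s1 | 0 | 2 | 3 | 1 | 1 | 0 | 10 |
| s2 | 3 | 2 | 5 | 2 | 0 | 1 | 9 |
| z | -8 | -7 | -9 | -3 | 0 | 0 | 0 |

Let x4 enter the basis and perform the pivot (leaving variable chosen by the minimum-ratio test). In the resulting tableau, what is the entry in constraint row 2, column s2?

1/2

Ratio test on column x4 — row 1: 10/1 = 10; row 2: 9/2 = 9/2. Minimum is 9/2 at row 2 (s2 leaves); pivot element 2.
Divide row 2 by 2; eliminate column x4 from the other rows.
In the new row 2, the s2 entry is the old entry divided by the pivot: 1/2 = 1/2.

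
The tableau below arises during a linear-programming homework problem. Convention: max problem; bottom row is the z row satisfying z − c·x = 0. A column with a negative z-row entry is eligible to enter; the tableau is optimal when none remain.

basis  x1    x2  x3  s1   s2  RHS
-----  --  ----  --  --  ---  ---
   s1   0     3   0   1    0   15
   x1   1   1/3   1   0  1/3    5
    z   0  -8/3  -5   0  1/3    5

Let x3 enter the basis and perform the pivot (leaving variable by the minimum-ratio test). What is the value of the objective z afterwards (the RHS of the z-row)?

30

Ratio test on column x3 — row 1: entry 0 ≤ 0; row 2: 5/1 = 5. Minimum is 5 at row 2 (x1 leaves); pivot element 1.
Pivot on row 2; the z-row RHS becomes 5 − (-5)·5 = 30.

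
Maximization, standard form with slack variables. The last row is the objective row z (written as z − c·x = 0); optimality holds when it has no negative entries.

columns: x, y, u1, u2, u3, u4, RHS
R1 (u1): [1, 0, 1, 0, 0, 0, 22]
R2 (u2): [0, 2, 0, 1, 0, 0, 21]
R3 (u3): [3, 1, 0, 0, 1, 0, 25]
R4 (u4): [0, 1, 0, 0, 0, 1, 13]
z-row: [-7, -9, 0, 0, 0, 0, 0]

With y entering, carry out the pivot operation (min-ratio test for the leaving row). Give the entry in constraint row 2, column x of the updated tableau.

0

Ratio test on column y — row 1: entry 0 ≤ 0; row 2: 21/2 = 21/2; row 3: 25/1 = 25; row 4: 13/1 = 13. Minimum is 21/2 at row 2 (u2 leaves); pivot element 2.
Divide row 2 by 2; eliminate column y from the other rows.
In the new row 2, the x entry is the old entry divided by the pivot: 0/2 = 0.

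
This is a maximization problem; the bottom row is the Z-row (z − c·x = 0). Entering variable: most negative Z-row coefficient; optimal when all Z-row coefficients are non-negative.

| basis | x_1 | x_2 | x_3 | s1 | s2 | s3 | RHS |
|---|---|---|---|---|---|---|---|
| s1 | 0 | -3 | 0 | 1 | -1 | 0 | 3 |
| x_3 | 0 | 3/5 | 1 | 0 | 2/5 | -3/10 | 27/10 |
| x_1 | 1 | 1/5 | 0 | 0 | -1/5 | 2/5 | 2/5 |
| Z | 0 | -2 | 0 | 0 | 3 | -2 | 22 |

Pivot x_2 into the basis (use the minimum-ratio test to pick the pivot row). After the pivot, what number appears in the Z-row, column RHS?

Ratio test on column x_2 — row 1: entry -3 ≤ 0; row 2: (27/10)/(3/5) = 9/2; row 3: (2/5)/(1/5) = 2. Minimum is 2 at row 3 (x_1 leaves); pivot element 1/5.
Divide row 3 by 1/5; eliminate column x_2 from the other rows.
Z-row update in column RHS: 22 − (-2)·2 = 26.

26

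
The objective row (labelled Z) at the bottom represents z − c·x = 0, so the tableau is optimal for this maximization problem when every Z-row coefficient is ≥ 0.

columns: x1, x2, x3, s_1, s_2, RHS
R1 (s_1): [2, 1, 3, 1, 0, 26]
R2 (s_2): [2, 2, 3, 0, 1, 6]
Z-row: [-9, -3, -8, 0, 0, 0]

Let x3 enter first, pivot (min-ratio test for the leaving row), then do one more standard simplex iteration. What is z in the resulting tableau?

27

Ratio test on column x3 — row 1: 26/3 = 26/3; row 2: 6/3 = 2. Minimum is 2 at row 2 (s_2 leaves); pivot element 3.
Pivot on row 2; the Z-row RHS becomes 0 − (-8)·2 = 16.
Next entering variable (most negative Z-row entry -11/3): x1.
Ratio test on column x1 — row 1: entry 0 ≤ 0; row 2: 2/(2/3) = 3. Minimum is 3 at row 2 (x3 leaves); pivot element 2/3.
After the second pivot the Z-row RHS is 16 − (-11/3)·3 = 27.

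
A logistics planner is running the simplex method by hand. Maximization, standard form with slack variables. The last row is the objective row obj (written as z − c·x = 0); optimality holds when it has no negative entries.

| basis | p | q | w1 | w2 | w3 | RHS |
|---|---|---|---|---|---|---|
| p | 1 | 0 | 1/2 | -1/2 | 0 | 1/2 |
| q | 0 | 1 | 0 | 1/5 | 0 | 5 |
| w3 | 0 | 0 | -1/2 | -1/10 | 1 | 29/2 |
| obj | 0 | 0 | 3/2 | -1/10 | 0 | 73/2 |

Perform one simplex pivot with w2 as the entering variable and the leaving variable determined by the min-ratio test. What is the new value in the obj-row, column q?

Ratio test on column w2 — row 1: entry -1/2 ≤ 0; row 2: 5/(1/5) = 25; row 3: entry -1/10 ≤ 0. Minimum is 25 at row 2 (q leaves); pivot element 1/5.
Divide row 2 by 1/5; eliminate column w2 from the other rows.
obj-row update in column q: 0 − (-1/10)·5 = 1/2.

1/2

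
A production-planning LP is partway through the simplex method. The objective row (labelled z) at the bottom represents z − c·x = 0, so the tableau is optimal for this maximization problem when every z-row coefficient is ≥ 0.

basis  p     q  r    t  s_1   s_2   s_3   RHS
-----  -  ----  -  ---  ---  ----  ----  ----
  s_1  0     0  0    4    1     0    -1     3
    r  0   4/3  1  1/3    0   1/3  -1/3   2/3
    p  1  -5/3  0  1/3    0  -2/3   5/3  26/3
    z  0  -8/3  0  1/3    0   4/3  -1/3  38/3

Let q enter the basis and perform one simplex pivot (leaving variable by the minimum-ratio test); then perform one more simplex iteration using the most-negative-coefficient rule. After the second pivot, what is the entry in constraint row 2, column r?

1

Ratio test on column q — row 1: entry 0 ≤ 0; row 2: (2/3)/(4/3) = 1/2; row 3: entry -5/3 ≤ 0. Minimum is 1/2 at row 2 (r leaves); pivot element 4/3.
Divide row 2 by 4/3; eliminate column q from the other rows.
Second iteration: most negative z-row entry is -1 in column s_3, so s_3 enters.
Ratio test on column s_3 — row 1: entry -1 ≤ 0; row 2: entry -1/4 ≤ 0; row 3: (19/2)/(5/4) = 38/5. Minimum is 38/5 at row 3 (p leaves); pivot element 5/4.
Divide row 3 by 5/4; eliminate column s_3 from the other rows.
After both pivots, the entry at constraint row 2, column r is 1.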